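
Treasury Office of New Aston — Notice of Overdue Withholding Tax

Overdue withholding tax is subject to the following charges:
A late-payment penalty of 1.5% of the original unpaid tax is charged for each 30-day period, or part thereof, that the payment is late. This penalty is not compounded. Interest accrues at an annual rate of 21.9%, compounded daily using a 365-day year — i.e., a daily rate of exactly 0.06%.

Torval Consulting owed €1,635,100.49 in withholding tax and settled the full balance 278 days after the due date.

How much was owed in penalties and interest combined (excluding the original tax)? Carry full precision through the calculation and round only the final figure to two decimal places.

€541,968.51

Penalty periods: ⌈278/30⌉ = 10; penalty = 10 × 1.5% × €1,635,100.49 = €245,265.07…
Interest: €1,635,100.49 × ((1 + 0.0006)^278 − 1) = €1,635,100.49 × 0.18145884… = €296,703.4383…
Penalties + interest = €245,265.0735 + €296,703.4383… = €541,968.51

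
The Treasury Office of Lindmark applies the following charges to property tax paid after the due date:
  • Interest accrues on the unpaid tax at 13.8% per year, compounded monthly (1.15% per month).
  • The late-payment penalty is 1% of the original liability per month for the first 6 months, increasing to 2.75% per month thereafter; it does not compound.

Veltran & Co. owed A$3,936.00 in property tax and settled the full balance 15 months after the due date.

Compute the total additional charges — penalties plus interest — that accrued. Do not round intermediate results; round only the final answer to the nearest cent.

Penalty, months 1–6: 6 × 1% × A$3,936.00 = A$236.16
Penalty, months 7–15: 9 × 2.75% × A$3,936.00 = A$974.16
Interest: A$3,936.00 × ((1 + 0.0115)^15 − 1) = A$3,936.00 × 0.1871027… = A$736.4364…
Penalties + interest = A$1,210.3200 + A$736.4364… = A$1,946.76

A$1,946.76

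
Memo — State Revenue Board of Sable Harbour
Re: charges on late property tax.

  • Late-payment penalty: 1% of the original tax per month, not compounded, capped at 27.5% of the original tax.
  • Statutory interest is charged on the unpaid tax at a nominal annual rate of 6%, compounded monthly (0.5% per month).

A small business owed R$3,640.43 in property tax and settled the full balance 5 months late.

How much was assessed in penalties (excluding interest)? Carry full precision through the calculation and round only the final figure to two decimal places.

Penalty: 5 × 1% × R$3,640.43 = R$182.02… (below the 27.5% cap of R$1,001.12…)

R$182.02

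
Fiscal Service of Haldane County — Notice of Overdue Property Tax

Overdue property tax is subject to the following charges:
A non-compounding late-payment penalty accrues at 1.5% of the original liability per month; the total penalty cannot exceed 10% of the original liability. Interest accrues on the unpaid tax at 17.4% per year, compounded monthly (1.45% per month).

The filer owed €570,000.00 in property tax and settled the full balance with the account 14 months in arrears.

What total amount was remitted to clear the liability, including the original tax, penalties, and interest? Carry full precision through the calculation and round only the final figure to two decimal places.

Penalty (uncapped): 14 × 1.5% × €570,000.00 = €119,700.00; cap = 10% × €570,000.00 = €57,000.00 → penalty = €57,000.00
Interest: €570,000.00 × ((1 + 0.0145)^14 − 1) = €570,000.00 × 0.2232880… = €127,274.1659…
Total = €570,000.00 + €57,000.0000 + €127,274.1659… = €754,274.17

€754,274.17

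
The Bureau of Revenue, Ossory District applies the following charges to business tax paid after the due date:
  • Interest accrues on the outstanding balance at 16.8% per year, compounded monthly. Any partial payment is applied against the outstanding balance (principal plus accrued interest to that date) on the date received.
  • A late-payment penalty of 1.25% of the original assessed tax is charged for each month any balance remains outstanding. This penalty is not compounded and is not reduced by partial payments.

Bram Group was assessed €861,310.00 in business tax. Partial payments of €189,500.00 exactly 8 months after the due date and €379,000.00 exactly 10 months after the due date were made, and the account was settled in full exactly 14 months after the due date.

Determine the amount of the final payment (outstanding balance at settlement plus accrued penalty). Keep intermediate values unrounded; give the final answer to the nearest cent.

€590,453.18

Monthly rate = 16.8% ÷ 12 = 1.4%
Balance at month 8: €861,310.0000 × (1 + 0.014)^8 = €962,638.2839…
After €189,500.00 payment: €962,638.2839… − €189,500.00 = €773,138.2839…
Balance at month 10: €773,138.2839… × (1 + 0.014)^2 = €794,937.6910…
After €379,000.00 payment: €794,937.6910… − €379,000.00 = €415,937.6910…
Balance at month 14: €415,937.6910… × (1 + 0.014)^4 = €439,723.9257…
Penalty: 14 × 1.25% × €861,310.00 = €150,729.25
Final settlement = outstanding balance + penalty = €439,723.9257… + €150,729.25 = €590,453.18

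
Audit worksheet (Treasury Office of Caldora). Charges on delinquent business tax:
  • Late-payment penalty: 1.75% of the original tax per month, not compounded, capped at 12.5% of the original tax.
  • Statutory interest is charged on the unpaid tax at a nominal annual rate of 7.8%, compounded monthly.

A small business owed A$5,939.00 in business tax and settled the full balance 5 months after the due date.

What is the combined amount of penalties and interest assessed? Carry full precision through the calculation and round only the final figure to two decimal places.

Penalty: 5 × 1.75% × A$5,939.00 = A$519.66… (below the 12.5% cap of A$742.38…)
Interest (7.8%/yr ÷ 12 = 0.65%/month): A$5,939.00 × ((1 + 0.0065)^5 − 1) = A$195.5431…
Penalties + interest = A$519.6625 + A$195.5431… = A$715.21

A$715.21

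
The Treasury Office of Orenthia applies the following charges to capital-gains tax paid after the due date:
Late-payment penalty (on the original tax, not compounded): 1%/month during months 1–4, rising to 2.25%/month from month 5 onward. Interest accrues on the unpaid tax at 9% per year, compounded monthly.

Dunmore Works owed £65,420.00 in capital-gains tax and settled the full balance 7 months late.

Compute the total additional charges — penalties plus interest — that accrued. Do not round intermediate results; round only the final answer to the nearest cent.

Penalty, months 1–4: 4 × 1% × £65,420.00 = £2,616.80
Penalty, months 5–7: 3 × 2.25% × £65,420.00 = £4,415.85
Interest (9%/yr ÷ 12 = 0.75%/month): £65,420.00 × ((1 + 0.0075)^7 − 1) = £3,512.8006…
Penalties + interest = £7,032.6500 + £3,512.8006… = £10,545.45

£10,545.45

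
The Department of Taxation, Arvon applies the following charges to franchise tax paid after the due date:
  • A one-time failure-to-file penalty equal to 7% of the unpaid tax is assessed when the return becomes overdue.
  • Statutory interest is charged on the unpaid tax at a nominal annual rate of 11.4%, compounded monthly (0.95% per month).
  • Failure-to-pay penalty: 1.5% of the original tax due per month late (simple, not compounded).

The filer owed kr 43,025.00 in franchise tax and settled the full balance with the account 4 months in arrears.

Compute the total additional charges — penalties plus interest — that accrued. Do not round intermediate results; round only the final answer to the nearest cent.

Failure-to-file penalty: 7% × kr 43,025.00 = kr 3,011.75
Failure-to-pay penalty: 4 × 1.5% × kr 43,025.00 = kr 2,581.50
Interest: kr 43,025.00 × ((1 + 0.0095)^4 − 1) = kr 43,025.00 × 0.0385449… = kr 1,658.3959…
Penalties + interest = kr 5,593.2500 + kr 1,658.3959… = kr 7,251.65

kr 7,251.65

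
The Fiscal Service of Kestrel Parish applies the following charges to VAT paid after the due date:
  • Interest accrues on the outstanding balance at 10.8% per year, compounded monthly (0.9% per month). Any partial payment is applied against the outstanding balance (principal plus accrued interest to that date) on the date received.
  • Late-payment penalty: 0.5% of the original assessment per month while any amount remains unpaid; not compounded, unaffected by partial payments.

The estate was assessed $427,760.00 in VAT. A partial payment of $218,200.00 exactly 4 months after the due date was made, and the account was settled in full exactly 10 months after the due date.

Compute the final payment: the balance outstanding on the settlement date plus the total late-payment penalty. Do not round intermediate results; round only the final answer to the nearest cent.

$258,992.49

Balance at month 4: $427,760.0000 × (1 + 0.009)^4 = $443,368.5015…
After $218,200.00 payment: $443,368.5015… − $218,200.00 = $225,168.5015…
Balance at month 10: $225,168.5015… × (1 + 0.009)^6 = $237,604.4855…
Penalty: 10 × 0.5% × $427,760.00 = $21,388.00
Final settlement = outstanding balance + penalty = $237,604.4855… + $21,388.00 = $258,992.49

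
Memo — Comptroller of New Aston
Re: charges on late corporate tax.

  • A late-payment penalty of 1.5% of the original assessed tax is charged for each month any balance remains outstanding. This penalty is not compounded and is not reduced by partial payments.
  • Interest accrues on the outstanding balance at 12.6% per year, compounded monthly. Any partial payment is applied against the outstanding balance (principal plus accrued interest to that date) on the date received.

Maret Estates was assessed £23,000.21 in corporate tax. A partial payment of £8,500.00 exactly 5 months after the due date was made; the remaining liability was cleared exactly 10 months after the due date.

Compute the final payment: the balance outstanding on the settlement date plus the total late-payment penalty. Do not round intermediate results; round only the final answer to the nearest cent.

£20,026.91

Monthly rate = 12.6% ÷ 12 = 1.05%
Balance at month 5: £23,000.2100 × (1 + 0.0105)^5 = £24,233.3464…
After £8,500.00 payment: £24,233.3464… − £8,500.00 = £15,733.3464…
Balance at month 10: £15,733.3464… × (1 + 0.0105)^5 = £16,576.8762…
Penalty: 10 × 1.5% × £23,000.21 = £3,450.03…
Final settlement = outstanding balance + penalty = £16,576.8762… + £3,450.03… = £20,026.91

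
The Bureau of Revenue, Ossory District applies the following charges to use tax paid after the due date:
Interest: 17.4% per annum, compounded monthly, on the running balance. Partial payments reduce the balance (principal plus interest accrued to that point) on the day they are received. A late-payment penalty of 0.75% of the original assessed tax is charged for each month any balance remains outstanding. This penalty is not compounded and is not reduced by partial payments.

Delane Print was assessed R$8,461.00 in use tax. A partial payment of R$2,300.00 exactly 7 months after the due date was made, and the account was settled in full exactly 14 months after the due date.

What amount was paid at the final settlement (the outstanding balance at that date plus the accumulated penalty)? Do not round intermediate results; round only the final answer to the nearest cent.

R$8,694.79

Monthly rate = 17.4% ÷ 12 = 1.45%
Balance at month 7: R$8,461.0000 × (1 + 0.0145)^7 = R$9,358.0649…
After R$2,300.00 payment: R$9,358.0649… − R$2,300.00 = R$7,058.0649…
Balance at month 14: R$7,058.0649… × (1 + 0.0145)^7 = R$7,806.3858…
Penalty: 14 × 0.75% × R$8,461.00 = R$888.41…
Final settlement = outstanding balance + penalty = R$7,806.3858… + R$888.41… = R$8,694.79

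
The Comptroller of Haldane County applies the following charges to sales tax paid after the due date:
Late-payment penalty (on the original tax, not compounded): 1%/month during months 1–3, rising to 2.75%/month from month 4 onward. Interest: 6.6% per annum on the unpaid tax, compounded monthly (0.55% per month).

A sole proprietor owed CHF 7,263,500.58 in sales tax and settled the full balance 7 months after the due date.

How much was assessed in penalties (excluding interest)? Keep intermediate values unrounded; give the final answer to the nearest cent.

CHF 1,016,890.08

Penalty, months 1–3: 3 × 1% × CHF 7,263,500.58 = CHF 217,905.02…
Penalty, months 4–7: 4 × 2.75% × CHF 7,263,500.58 = CHF 798,985.06…
Total penalty = CHF 217,905.02… + CHF 798,985.06… = CHF 1,016,890.08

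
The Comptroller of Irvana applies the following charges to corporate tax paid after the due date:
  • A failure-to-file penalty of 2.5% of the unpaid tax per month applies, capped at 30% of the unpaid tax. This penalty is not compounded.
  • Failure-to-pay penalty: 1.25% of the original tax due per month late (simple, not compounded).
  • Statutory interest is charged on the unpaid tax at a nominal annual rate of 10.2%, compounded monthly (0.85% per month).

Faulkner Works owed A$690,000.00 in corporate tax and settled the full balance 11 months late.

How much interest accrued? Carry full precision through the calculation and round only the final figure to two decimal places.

Interest: A$690,000.00 × ((1 + 0.0085)^11 − 1) = A$690,000.00 × 0.0975768… = A$67,328.0085…

A$67,328.01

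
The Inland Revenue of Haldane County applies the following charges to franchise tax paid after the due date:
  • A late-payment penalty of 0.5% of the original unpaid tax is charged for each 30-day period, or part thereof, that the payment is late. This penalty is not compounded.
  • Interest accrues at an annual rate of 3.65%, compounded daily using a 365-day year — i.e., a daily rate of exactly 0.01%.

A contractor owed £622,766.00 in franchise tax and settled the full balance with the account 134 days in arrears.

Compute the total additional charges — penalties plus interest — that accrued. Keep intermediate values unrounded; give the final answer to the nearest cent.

£23,969.95

Penalty periods: ⌈134/30⌉ = 5; penalty = 5 × 0.5% × £622,766.00 = £15,569.15
Interest: £622,766.00 × ((1 + 0.0001)^134 − 1) = £622,766.00 × 0.01348950… = £8,400.8041…
Penalties + interest = £15,569.1500 + £8,400.8041… = £23,969.95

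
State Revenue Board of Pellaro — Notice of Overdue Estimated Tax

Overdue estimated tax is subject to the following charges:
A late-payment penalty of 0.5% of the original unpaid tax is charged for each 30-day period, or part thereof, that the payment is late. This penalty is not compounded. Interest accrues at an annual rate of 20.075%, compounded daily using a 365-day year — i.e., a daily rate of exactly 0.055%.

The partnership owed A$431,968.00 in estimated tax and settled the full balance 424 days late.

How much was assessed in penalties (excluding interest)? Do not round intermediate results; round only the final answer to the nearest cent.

A$32,397.60

Penalty periods: ⌈424/30⌉ = 15; penalty = 15 × 0.5% × A$431,968.00 = A$32,397.60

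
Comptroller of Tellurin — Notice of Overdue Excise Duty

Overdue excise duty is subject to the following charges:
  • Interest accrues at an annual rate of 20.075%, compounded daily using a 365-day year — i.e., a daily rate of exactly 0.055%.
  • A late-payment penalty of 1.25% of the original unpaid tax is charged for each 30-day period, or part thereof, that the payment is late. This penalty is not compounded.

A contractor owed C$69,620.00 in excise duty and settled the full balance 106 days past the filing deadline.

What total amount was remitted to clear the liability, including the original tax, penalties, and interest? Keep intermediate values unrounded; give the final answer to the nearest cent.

Penalty periods: ⌈106/30⌉ = 4; penalty = 4 × 1.25% × C$69,620.00 = C$3,481.00
Interest: C$69,620.00 × ((1 + 0.00055)^106 − 1) = C$69,620.00 × 0.06001597… = C$4,178.3118…
Total = C$69,620.00 + C$3,481.0000 + C$4,178.3118… = C$77,279.31

C$77,279.31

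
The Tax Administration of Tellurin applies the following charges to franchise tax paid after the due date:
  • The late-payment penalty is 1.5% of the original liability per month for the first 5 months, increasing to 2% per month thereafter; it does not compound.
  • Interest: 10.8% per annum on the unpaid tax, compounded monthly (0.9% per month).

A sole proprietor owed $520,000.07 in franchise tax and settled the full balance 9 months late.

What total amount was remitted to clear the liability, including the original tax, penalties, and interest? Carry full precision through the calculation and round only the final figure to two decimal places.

$644,268.68

Penalty, months 1–5: 5 × 1.5% × $520,000.07 = $39,000.01…
Penalty, months 6–9: 4 × 2% × $520,000.07 = $41,600.01…
Interest: $520,000.07 × ((1 + 0.009)^9 − 1) = $520,000.07 × 0.0839781… = $43,668.6024…
Total = $520,000.07 + $80,600.0109… + $43,668.6024… = $644,268.68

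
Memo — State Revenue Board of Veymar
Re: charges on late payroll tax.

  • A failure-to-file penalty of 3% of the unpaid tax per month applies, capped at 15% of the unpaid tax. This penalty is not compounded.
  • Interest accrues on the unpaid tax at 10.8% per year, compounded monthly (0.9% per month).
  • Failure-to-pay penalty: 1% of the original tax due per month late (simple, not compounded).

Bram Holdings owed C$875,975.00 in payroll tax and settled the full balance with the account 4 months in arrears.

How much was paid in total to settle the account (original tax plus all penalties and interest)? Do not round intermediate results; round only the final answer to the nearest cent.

C$1,048,094.38

Failure-to-file: 4 × 3% × C$875,975.00 = C$105,117.00 (under the 15% cap)
Failure-to-pay penalty = 1% × C$875,975.00 × 4 mo = C$35,039.00
Interest: C$875,975.00 × ((1 + 0.009)^4 − 1) = C$875,975.00 × 0.0364889… = C$31,963.3839…
Total = C$875,975.00 + C$140,156.0000 + C$31,963.3839… = C$1,048,094.38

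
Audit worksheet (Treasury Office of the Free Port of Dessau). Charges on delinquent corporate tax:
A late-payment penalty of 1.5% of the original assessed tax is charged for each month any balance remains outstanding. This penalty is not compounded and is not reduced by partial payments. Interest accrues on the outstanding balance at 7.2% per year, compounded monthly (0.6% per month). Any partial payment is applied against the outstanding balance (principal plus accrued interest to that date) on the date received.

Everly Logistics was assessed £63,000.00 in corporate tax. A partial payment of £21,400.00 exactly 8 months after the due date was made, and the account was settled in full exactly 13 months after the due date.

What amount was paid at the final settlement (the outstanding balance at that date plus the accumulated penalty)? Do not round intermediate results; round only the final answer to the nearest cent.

Balance at month 8: £63,000.0000 × (1 + 0.006)^8 = £66,088.2718…
After £21,400.00 payment: £66,088.2718… − £21,400.00 = £44,688.2718…
Balance at month 13: £44,688.2718… × (1 + 0.006)^5 = £46,045.1045…
Penalty: 13 × 1.5% × £63,000.00 = £12,285.00
Final settlement = outstanding balance + penalty = £46,045.1045… + £12,285.00 = £58,330.10

£58,330.10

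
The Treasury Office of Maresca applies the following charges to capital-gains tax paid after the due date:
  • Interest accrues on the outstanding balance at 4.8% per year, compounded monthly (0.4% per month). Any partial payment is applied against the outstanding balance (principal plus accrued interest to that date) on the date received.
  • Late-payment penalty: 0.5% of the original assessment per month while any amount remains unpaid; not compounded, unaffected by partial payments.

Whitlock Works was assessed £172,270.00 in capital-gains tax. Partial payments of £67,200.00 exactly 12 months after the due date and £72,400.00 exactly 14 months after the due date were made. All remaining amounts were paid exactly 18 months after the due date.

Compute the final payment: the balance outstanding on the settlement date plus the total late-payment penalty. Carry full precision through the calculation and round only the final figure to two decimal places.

£58,214.21

Balance at month 12: £172,270.0000 × (1 + 0.004)^12 = £180,723.3247…
After £67,200.00 payment: £180,723.3247… − £67,200.00 = £113,523.3247…
Balance at month 14: £113,523.3247… × (1 + 0.004)^2 = £114,433.3276…
After £72,400.00 payment: £114,433.3276… − £72,400.00 = £42,033.3276…
Balance at month 18: £42,033.3276… × (1 + 0.004)^4 = £42,709.9068…
Penalty: 18 × 0.5% × £172,270.00 = £15,504.30
Final settlement = outstanding balance + penalty = £42,709.9068… + £15,504.30 = £58,214.21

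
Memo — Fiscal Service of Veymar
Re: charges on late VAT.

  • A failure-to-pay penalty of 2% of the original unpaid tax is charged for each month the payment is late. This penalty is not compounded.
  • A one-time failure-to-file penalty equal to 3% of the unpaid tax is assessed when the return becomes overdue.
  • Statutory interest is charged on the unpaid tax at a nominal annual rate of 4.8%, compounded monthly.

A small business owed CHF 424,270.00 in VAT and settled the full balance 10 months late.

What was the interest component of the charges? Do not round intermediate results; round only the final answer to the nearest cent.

Interest (4.8%/yr ÷ 12 = 0.4%/month): CHF 424,270.00 × ((1 + 0.004)^10 − 1) = CHF 17,279.5557…

CHF 17,279.56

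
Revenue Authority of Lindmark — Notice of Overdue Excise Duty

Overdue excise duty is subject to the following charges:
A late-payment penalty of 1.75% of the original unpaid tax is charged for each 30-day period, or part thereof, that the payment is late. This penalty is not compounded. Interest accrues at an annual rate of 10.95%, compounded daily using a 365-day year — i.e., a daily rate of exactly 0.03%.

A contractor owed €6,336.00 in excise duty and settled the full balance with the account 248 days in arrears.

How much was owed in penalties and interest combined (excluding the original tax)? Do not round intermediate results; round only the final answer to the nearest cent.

Penalty periods: ⌈248/30⌉ = 9; penalty = 9 × 1.75% × €6,336.00 = €997.92
Interest: €6,336.00 × ((1 + 0.0003)^248 − 1) = €6,336.00 × 0.07722559… = €489.3014…
Penalties + interest = €997.9200 + €489.3014… = €1,487.22

€1,487.22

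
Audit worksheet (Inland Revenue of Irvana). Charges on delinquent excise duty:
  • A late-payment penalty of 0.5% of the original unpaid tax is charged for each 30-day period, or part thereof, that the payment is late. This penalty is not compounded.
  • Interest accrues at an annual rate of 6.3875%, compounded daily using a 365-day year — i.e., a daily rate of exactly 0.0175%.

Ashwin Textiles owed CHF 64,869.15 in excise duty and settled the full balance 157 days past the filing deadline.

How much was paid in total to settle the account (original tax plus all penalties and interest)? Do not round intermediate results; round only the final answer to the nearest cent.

Penalty periods: ⌈157/30⌉ = 6; penalty = 6 × 0.5% × CHF 64,869.15 = CHF 1,946.07…
Interest: CHF 64,869.15 × ((1 + 0.000175)^157 − 1) = CHF 64,869.15 × 0.02785345… = CHF 1,806.8295…
Total = CHF 64,869.15 + CHF 1,946.0745 + CHF 1,806.8295… = CHF 68,622.05

CHF 68,622.05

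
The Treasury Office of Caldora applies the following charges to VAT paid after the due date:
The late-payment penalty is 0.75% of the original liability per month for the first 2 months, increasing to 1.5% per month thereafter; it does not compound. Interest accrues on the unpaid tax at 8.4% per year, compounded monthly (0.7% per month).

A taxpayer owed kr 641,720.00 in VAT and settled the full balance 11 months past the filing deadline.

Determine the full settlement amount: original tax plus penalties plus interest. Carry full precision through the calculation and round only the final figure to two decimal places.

kr 789,156.71

Penalty, months 1–2: 2 × 0.75% × kr 641,720.00 = kr 9,625.80
Penalty, months 3–11: 9 × 1.5% × kr 641,720.00 = kr 86,632.20
Interest: kr 641,720.00 × ((1 + 0.007)^11 − 1) = kr 641,720.00 × 0.0797524… = kr 51,178.7070…
Total = kr 641,720.00 + kr 96,258.0000 + kr 51,178.7070… = kr 789,156.71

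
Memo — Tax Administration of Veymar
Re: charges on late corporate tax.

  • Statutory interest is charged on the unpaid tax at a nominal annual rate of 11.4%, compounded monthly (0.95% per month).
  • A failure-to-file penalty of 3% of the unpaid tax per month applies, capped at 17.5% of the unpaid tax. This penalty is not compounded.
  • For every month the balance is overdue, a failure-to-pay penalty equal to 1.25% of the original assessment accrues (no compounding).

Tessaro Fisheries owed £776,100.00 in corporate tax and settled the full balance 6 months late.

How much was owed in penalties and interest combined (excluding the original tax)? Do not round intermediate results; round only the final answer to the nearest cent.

£239,326.75

Failure-to-file: 6 × 3% × £776,100.00 = £139,698.00, capped at 17.5% × £776,100.00 = £135,817.50
Failure-to-pay penalty: 6 × 1.25% × £776,100.00 = £58,207.50
Interest: £776,100.00 × ((1 + 0.0095)^6 − 1) = £776,100.00 × 0.0583710… = £45,301.7487…
Penalties + interest = £194,025.0000 + £45,301.7487… = £239,326.75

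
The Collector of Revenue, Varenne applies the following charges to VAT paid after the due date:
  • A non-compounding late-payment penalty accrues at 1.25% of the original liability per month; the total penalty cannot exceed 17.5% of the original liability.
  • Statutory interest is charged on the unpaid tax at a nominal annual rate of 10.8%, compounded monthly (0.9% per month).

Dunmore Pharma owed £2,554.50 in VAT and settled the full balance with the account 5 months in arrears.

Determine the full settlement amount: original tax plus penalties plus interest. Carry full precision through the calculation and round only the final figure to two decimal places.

Penalty: 5 × 1.25% × £2,554.50 = £159.66… (below the 17.5% cap of £447.04…)
Interest: £2,554.50 × ((1 + 0.009)^5 − 1) = £2,554.50 × 0.0458173… = £117.0404…
Total = £2,554.50 + £159.6563… + £117.0404… = £2,831.20

£2,831.20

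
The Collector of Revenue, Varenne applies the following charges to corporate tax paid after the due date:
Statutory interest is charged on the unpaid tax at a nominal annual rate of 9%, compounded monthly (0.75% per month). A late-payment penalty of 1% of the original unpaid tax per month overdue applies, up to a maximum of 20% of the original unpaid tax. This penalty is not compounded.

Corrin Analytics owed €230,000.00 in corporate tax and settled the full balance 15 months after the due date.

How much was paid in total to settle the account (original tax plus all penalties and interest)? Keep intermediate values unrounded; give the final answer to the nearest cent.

Penalty: 15 × 1% × €230,000.00 = €34,500.00 (below the 20% cap of €46,000.00)
Interest: €230,000.00 × ((1 + 0.0075)^15 − 1) = €230,000.00 × 0.1186026… = €27,278.5967…
Total = €230,000.00 + €34,500.0000 + €27,278.5967… = €291,778.60

€291,778.60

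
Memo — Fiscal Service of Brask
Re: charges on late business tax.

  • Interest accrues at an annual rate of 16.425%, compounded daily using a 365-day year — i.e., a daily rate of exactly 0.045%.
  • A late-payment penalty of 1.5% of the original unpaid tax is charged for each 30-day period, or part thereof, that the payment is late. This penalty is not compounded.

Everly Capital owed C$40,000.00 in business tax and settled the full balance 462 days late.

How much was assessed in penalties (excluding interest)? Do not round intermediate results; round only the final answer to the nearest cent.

C$9,600.00

Penalty periods: ⌈462/30⌉ = 16; penalty = 16 × 1.5% × C$40,000.00 = C$9,600.00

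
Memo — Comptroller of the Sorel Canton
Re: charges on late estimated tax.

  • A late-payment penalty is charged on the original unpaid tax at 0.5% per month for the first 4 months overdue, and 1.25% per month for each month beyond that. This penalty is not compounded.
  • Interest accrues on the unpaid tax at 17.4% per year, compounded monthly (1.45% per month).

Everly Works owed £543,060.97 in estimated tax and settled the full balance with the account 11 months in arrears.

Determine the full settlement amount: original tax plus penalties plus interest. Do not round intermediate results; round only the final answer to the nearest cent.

£694,619.33

Penalty, months 1–4: 4 × 0.5% × £543,060.97 = £10,861.22…
Penalty, months 5–11: 7 × 1.25% × £543,060.97 = £47,517.83…
Interest: £543,060.97 × ((1 + 0.0145)^11 − 1) = £543,060.97 × 0.1715817… = £93,179.3034…
Total = £543,060.97 + £58,379.0543… + £93,179.3034… = £694,619.33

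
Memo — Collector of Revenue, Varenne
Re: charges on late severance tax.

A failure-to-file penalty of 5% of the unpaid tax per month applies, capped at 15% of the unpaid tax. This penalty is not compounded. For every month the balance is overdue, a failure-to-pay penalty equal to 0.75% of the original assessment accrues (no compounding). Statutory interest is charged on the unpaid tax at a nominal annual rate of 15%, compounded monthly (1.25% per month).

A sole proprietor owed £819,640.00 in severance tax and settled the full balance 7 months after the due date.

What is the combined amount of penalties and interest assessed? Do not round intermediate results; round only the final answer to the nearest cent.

£240,441.78

Failure-to-file: 7 × 5% × £819,640.00 = £286,874.00, capped at 15% × £819,640.00 = £122,946.00
Failure-to-pay penalty: 7 × 0.75% × £819,640.00 = £43,031.10
Interest: £819,640.00 × ((1 + 0.0125)^7 − 1) = £819,640.00 × 0.0908505… = £74,464.6795…
Penalties + interest = £165,977.1000 + £74,464.6795… = £240,441.78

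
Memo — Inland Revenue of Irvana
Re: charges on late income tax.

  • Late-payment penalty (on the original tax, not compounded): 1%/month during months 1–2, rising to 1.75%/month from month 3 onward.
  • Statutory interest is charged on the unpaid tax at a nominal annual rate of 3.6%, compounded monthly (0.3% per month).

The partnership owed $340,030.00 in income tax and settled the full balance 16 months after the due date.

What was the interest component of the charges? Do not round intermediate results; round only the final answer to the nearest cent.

Interest: $340,030.00 × ((1 + 0.003)^16 − 1) = $340,030.00 × 0.0490953… = $16,693.8641…

$16,693.86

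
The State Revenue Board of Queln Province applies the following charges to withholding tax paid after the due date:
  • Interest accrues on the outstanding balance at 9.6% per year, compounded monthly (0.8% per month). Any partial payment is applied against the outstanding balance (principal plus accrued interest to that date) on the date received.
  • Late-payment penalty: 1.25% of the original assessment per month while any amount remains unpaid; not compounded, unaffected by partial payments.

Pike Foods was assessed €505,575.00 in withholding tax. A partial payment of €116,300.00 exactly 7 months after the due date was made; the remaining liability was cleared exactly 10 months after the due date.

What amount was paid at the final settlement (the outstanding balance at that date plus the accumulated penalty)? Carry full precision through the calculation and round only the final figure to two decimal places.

€491,591.84

Balance at month 7: €505,575.0000 × (1 + 0.008)^7 = €534,575.8255…
After €116,300.00 payment: €534,575.8255… − €116,300.00 = €418,275.8255…
Balance at month 10: €418,275.8255… × (1 + 0.008)^3 = €428,394.9685…
Penalty: 10 × 1.25% × €505,575.00 = €63,196.88…
Final settlement = outstanding balance + penalty = €428,394.9685… + €63,196.88… = €491,591.84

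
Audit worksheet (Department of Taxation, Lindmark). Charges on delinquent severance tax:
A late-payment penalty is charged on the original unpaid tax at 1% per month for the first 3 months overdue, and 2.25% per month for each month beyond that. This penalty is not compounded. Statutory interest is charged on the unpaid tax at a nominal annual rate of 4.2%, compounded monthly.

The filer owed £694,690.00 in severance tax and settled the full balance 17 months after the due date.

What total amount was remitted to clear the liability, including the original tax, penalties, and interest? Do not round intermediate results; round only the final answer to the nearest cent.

Penalty, months 1–3: 3 × 1% × £694,690.00 = £20,840.70
Penalty, months 4–17: 14 × 2.25% × £694,690.00 = £218,827.35
Interest (4.2%/yr ÷ 12 = 0.35%/month): £694,690.00 × ((1 + 0.0035)^17 − 1) = £42,511.9126…
Total = £694,690.00 + £239,668.0500 + £42,511.9126… = £976,869.96

£976,869.96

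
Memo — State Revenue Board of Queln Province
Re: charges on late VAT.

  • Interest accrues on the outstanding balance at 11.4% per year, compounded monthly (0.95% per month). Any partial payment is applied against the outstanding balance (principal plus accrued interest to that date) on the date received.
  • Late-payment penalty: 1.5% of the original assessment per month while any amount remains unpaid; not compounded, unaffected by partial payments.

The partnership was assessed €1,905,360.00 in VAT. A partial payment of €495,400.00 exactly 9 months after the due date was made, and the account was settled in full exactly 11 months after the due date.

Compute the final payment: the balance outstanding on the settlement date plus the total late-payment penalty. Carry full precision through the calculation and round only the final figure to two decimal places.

€1,923,729.68

Balance at month 9: €1,905,360.0000 × (1 + 0.0095)^9 = €2,074,597.9918…
After €495,400.00 payment: €2,074,597.9918… − €495,400.00 = €1,579,197.9918…
Balance at month 11: €1,579,197.9918… × (1 + 0.0095)^2 = €1,609,345.2763…
Penalty: 11 × 1.5% × €1,905,360.00 = €314,384.40
Final settlement = outstanding balance + penalty = €1,609,345.2763… + €314,384.40 = €1,923,729.68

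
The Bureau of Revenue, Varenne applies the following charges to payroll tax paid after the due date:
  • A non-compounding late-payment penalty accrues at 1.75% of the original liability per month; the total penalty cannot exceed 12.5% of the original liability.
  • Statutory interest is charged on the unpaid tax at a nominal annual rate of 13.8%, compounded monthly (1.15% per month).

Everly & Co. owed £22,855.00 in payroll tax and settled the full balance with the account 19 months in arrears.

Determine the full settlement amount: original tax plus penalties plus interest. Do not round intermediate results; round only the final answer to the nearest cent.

Penalty (uncapped): 19 × 1.75% × £22,855.00 = £7,599.29…; cap = 12.5% × £22,855.00 = £2,856.88… → penalty = £2,856.88…
Interest: £22,855.00 × ((1 + 0.0115)^19 − 1) = £22,855.00 × 0.2426587… = £5,545.9640…
Total = £22,855.00 + £2,856.8750 + £5,545.9640… = £31,257.84

£31,257.84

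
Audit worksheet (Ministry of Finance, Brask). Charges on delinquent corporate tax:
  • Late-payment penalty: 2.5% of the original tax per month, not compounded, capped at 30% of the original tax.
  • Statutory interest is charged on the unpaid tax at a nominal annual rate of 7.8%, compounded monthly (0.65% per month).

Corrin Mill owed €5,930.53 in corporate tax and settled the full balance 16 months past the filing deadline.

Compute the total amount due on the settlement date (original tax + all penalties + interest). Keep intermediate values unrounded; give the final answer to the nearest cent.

Penalty (uncapped): 16 × 2.5% × €5,930.53 = €2,372.21…; cap = 30% × €5,930.53 = €1,779.16… → penalty = €1,779.16…
Interest: €5,930.53 × ((1 + 0.0065)^16 − 1) = €5,930.53 × 0.1092271… = €647.7745…
Total = €5,930.53 + €1,779.1590 + €647.7745… = €8,357.46

€8,357.46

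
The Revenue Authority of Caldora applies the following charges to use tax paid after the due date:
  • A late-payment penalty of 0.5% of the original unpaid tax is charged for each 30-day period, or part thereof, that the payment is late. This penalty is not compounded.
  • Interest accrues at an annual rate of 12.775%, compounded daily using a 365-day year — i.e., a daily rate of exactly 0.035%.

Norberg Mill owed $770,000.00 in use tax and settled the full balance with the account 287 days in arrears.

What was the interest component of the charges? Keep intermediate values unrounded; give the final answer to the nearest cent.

Interest: $770,000.00 × ((1 + 0.00035)^287 − 1) = $770,000.00 × 0.10564893… = $81,349.6725…

$81,349.67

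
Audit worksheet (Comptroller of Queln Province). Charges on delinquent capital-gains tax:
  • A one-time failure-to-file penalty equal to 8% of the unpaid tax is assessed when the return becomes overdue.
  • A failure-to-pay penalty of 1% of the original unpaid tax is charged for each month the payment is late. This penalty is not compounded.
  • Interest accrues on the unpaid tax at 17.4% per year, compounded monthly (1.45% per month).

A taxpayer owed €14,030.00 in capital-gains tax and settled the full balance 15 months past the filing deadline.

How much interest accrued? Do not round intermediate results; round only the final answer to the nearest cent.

€3,381.59

Interest: €14,030.00 × ((1 + 0.0145)^15 − 1) = €14,030.00 × 0.2410257… = €3,381.5904…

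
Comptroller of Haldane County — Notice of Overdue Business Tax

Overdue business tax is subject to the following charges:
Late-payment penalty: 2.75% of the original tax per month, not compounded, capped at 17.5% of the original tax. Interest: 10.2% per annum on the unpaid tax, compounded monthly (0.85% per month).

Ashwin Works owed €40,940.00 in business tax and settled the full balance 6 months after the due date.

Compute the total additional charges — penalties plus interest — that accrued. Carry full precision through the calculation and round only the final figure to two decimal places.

Penalty: 6 × 2.75% × €40,940.00 = €6,755.10 (below the 17.5% cap of €7,164.50)
Interest: €40,940.00 × ((1 + 0.0085)^6 − 1) = €40,940.00 × 0.0520961… = €2,132.8148…
Penalties + interest = €6,755.1000 + €2,132.8148… = €8,887.91

€8,887.91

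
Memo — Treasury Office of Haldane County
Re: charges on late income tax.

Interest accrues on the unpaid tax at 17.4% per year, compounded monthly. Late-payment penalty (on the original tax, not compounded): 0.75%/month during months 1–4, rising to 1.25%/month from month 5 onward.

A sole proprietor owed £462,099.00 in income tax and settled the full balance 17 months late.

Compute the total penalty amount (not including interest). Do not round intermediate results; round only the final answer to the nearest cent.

Penalty, months 1–4: 4 × 0.75% × £462,099.00 = £13,862.97
Penalty, months 5–17: 13 × 1.25% × £462,099.00 = £75,091.09…
Total penalty = £13,862.97 + £75,091.09… = £88,954.06

£88,954.06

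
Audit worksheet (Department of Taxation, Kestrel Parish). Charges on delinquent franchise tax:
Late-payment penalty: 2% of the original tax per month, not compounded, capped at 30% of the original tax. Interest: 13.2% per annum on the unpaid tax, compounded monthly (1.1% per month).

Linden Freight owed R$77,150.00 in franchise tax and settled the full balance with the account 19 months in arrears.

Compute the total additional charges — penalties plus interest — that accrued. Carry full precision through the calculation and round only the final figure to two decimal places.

Penalty (uncapped): 19 × 2% × R$77,150.00 = R$29,317.00; cap = 30% × R$77,150.00 = R$23,145.00 → penalty = R$23,145.00
Interest: R$77,150.00 × ((1 + 0.011)^19 − 1) = R$77,150.00 × 0.2310394… = R$17,824.6904…
Penalties + interest = R$23,145.0000 + R$17,824.6904… = R$40,969.69

R$40,969.69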